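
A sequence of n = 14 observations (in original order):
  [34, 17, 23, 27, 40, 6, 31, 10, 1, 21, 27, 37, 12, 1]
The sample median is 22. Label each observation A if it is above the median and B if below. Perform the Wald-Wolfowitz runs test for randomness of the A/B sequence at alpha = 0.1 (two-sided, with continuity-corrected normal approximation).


Step 1: Compute median = 22; label A = above, B = below.
Labels in order: ABAAABABBBAABB  (n_A = 7, n_B = 7)
Step 2: Count runs R = 8.
Step 3: Under H0 (random ordering), E[R] = 2*n_A*n_B/(n_A+n_B) + 1 = 2*7*7/14 + 1 = 8.0000.
        Var[R] = 2*n_A*n_B*(2*n_A*n_B - n_A - n_B) / ((n_A+n_B)^2 * (n_A+n_B-1)) = 8232/2548 = 3.2308.
        SD[R] = 1.7974.
Step 4: R = E[R], so z = 0 with no continuity correction.
Step 5: Two-sided p-value via normal approximation = 2*(1 - Phi(|z|)) = 1.000000.
Step 6: alpha = 0.1. fail to reject H0.

R = 8, z = 0.0000, p = 1.000000, fail to reject H0.


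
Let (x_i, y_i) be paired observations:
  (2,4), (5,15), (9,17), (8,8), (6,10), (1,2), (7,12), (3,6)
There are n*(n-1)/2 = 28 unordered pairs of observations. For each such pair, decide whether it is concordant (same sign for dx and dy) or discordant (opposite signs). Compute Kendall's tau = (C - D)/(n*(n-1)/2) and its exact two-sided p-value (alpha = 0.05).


Step 1: Enumerate the 28 unordered pairs (i,j) with i<j and classify each by sign(x_j-x_i) * sign(y_j-y_i).
  (1,2):dx=+3,dy=+11->C; (1,3):dx=+7,dy=+13->C; (1,4):dx=+6,dy=+4->C; (1,5):dx=+4,dy=+6->C
  (1,6):dx=-1,dy=-2->C; (1,7):dx=+5,dy=+8->C; (1,8):dx=+1,dy=+2->C; (2,3):dx=+4,dy=+2->C
  (2,4):dx=+3,dy=-7->D; (2,5):dx=+1,dy=-5->D; (2,6):dx=-4,dy=-13->C; (2,7):dx=+2,dy=-3->D
  (2,8):dx=-2,dy=-9->C; (3,4):dx=-1,dy=-9->C; (3,5):dx=-3,dy=-7->C; (3,6):dx=-8,dy=-15->C
  (3,7):dx=-2,dy=-5->C; (3,8):dx=-6,dy=-11->C; (4,5):dx=-2,dy=+2->D; (4,6):dx=-7,dy=-6->C
  (4,7):dx=-1,dy=+4->D; (4,8):dx=-5,dy=-2->C; (5,6):dx=-5,dy=-8->C; (5,7):dx=+1,dy=+2->C
  (5,8):dx=-3,dy=-4->C; (6,7):dx=+6,dy=+10->C; (6,8):dx=+2,dy=+4->C; (7,8):dx=-4,dy=-6->C
Step 2: C = 23, D = 5, total pairs = 28.
Step 3: tau = (C - D)/(n(n-1)/2) = (23 - 5)/28 = 0.642857.
Step 4: Exact two-sided p-value (enumerate n! = 40320 permutations of y under H0): p = 0.031151.
Step 5: alpha = 0.05. reject H0.

tau_b = 0.6429 (C=23, D=5), p = 0.031151, reject H0.


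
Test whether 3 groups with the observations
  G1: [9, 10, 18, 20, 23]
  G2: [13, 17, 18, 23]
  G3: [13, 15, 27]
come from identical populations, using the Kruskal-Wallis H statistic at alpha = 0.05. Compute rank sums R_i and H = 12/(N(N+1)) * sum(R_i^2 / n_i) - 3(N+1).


Step 1: Combine all N = 12 observations and assign midranks.
sorted (value, group, rank): (9,G1,1), (10,G1,2), (13,G2,3.5), (13,G3,3.5), (15,G3,5), (17,G2,6), (18,G1,7.5), (18,G2,7.5), (20,G1,9), (23,G1,10.5), (23,G2,10.5), (27,G3,12)
Step 2: Sum ranks within each group.
R_1 = 30 (n_1 = 5)
R_2 = 27.5 (n_2 = 4)
R_3 = 20.5 (n_3 = 3)
Step 3: H = 12/(N(N+1)) * sum(R_i^2/n_i) - 3(N+1)
     = 12/(12*13) * (30^2/5 + 27.5^2/4 + 20.5^2/3) - 3*13
     = 0.076923 * 509.146 - 39
     = 0.165064.
Step 4: Ties present; correction factor C = 1 - 18/(12^3 - 12) = 0.989510. Corrected H = 0.165064 / 0.989510 = 0.166814.
Step 5: Under H0, H ~ chi^2(2); p-value = 0.919977.
Step 6: alpha = 0.05. fail to reject H0.

H = 0.1668, df = 2, p = 0.919977, fail to reject H0.


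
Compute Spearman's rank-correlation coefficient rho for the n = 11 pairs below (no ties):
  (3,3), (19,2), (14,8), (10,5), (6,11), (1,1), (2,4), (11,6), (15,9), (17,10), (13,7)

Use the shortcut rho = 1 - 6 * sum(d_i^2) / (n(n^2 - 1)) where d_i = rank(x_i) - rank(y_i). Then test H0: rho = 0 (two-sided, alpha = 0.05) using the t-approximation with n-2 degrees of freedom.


Step 1: Rank x and y separately (midranks; no ties here).
rank(x): 3->3, 19->11, 14->8, 10->5, 6->4, 1->1, 2->2, 11->6, 15->9, 17->10, 13->7
rank(y): 3->3, 2->2, 8->8, 5->5, 11->11, 1->1, 4->4, 6->6, 9->9, 10->10, 7->7
Step 2: d_i = R_x(i) - R_y(i); compute d_i^2.
  (3-3)^2=0, (11-2)^2=81, (8-8)^2=0, (5-5)^2=0, (4-11)^2=49, (1-1)^2=0, (2-4)^2=4, (6-6)^2=0, (9-9)^2=0, (10-10)^2=0, (7-7)^2=0
sum(d^2) = 134.
Step 3: rho = 1 - 6*134 / (11*(11^2 - 1)) = 1 - 804/1320 = 0.390909.
Step 4: Under H0, t = rho * sqrt((n-2)/(1-rho^2)) = 1.2741 ~ t(9).
Step 5: Two-sided p-value from the t-distribution with 9 df = 0.234540.
Step 6: alpha = 0.05. fail to reject H0.

rho = 0.3909, p = 0.234540, fail to reject H0 at alpha = 0.05.


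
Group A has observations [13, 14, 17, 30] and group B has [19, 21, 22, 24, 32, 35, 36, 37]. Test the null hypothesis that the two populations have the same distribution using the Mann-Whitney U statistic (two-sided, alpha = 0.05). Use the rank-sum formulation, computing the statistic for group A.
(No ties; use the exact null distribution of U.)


Step 1: Combine and sort all 12 observations; assign midranks.
sorted (value, group): (13,X), (14,X), (17,X), (19,Y), (21,Y), (22,Y), (24,Y), (30,X), (32,Y), (35,Y), (36,Y), (37,Y)
ranks: 13->1, 14->2, 17->3, 19->4, 21->5, 22->6, 24->7, 30->8, 32->9, 35->10, 36->11, 37->12
Step 2: Rank sum for X: R1 = 1 + 2 + 3 + 8 = 14.
Step 3: U_X = R1 - n1(n1+1)/2 = 14 - 4*5/2 = 14 - 10 = 4.
       U_Y = n1*n2 - U_X = 32 - 4 = 28.
Step 4: No ties, so the exact null distribution of U (based on enumerating the C(12,4) = 495 equally likely rank assignments) gives the two-sided p-value.
Step 5: p-value = 0.048485; compare to alpha = 0.05. reject H0.

U_X = 4, p = 0.048485, reject H0 at alpha = 0.05.


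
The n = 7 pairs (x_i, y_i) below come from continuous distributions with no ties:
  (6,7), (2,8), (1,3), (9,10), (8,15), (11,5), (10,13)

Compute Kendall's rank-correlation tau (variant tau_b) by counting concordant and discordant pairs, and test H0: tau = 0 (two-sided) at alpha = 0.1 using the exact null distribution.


Step 1: Enumerate the 21 unordered pairs (i,j) with i<j and classify each by sign(x_j-x_i) * sign(y_j-y_i).
  (1,2):dx=-4,dy=+1->D; (1,3):dx=-5,dy=-4->C; (1,4):dx=+3,dy=+3->C; (1,5):dx=+2,dy=+8->C
  (1,6):dx=+5,dy=-2->D; (1,7):dx=+4,dy=+6->C; (2,3):dx=-1,dy=-5->C; (2,4):dx=+7,dy=+2->C
  (2,5):dx=+6,dy=+7->C; (2,6):dx=+9,dy=-3->D; (2,7):dx=+8,dy=+5->C; (3,4):dx=+8,dy=+7->C
  (3,5):dx=+7,dy=+12->C; (3,6):dx=+10,dy=+2->C; (3,7):dx=+9,dy=+10->C; (4,5):dx=-1,dy=+5->D
  (4,6):dx=+2,dy=-5->D; (4,7):dx=+1,dy=+3->C; (5,6):dx=+3,dy=-10->D; (5,7):dx=+2,dy=-2->D
  (6,7):dx=-1,dy=+8->D
Step 2: C = 13, D = 8, total pairs = 21.
Step 3: tau = (C - D)/(n(n-1)/2) = (13 - 8)/21 = 0.238095.
Step 4: Exact two-sided p-value (enumerate n! = 5040 permutations of y under H0): p = 0.561905.
Step 5: alpha = 0.1. fail to reject H0.

tau_b = 0.2381 (C=13, D=8), p = 0.561905, fail to reject H0.


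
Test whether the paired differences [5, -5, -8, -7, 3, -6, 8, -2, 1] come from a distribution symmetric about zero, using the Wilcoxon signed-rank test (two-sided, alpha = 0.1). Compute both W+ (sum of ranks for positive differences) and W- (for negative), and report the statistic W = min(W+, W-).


Step 1: Drop any zero differences (none here) and take |d_i|.
|d| = [5, 5, 8, 7, 3, 6, 8, 2, 1]
Step 2: Midrank |d_i| (ties get averaged ranks).
ranks: |5|->4.5, |5|->4.5, |8|->8.5, |7|->7, |3|->3, |6|->6, |8|->8.5, |2|->2, |1|->1
Step 3: Attach original signs; sum ranks with positive sign and with negative sign.
W+ = 4.5 + 3 + 8.5 + 1 = 17
W- = 4.5 + 8.5 + 7 + 6 + 2 = 28
(Check: W+ + W- = 45 should equal n(n+1)/2 = 45.)
Step 4: Test statistic W = min(W+, W-) = 17.
Step 5: Ties in |d|, so use the tie-corrected normal approximation.
        E[W] = n(n+1)/4 = 9*10/4 = 22.5.
        Tie groups: |d|=5 (t=2), |d|=8 (t=2); sum(t^3 - t) = 12.
        Var[W] = n(n+1)(2n+1)/24 - sum(t^3-t)/48 = 1710/24 - 12/48 = 71.
        z = (W - E[W]) / sqrt(Var[W]) = (17 - 22.5) / 8.4261 = -0.6527.
        Two-sided p = 2*Phi(z) = 0.513930.
Step 6: alpha = 0.1. fail to reject H0.

W+ = 17, W- = 28, W = min = 17, p = 0.513930, fail to reject H0.


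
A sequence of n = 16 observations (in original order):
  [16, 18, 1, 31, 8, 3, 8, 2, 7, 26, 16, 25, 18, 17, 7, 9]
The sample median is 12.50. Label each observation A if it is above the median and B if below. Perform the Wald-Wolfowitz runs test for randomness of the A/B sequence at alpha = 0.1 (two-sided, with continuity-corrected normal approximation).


Step 1: Compute median = 12.50; label A = above, B = below.
Labels in order: AABABBBBBAAAAABB  (n_A = 8, n_B = 8)
Step 2: Count runs R = 6.
Step 3: Under H0 (random ordering), E[R] = 2*n_A*n_B/(n_A+n_B) + 1 = 2*8*8/16 + 1 = 9.0000.
        Var[R] = 2*n_A*n_B*(2*n_A*n_B - n_A - n_B) / ((n_A+n_B)^2 * (n_A+n_B-1)) = 14336/3840 = 3.7333.
        SD[R] = 1.9322.
Step 4: Continuity-corrected z = (R + 0.5 - E[R]) / SD[R] = (6 + 0.5 - 9.0000) / 1.9322 = -1.2939.
Step 5: Two-sided p-value via normal approximation = 2*(1 - Phi(|z|)) = 0.195709.
Step 6: alpha = 0.1. fail to reject H0.

R = 6, z = -1.2939, p = 0.195709, fail to reject H0.


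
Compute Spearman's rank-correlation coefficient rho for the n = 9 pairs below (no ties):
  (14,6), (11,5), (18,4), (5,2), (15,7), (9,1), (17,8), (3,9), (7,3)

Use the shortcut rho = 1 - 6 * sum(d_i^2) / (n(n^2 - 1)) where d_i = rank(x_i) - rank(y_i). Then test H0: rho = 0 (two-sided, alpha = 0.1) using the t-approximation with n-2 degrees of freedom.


Step 1: Rank x and y separately (midranks; no ties here).
rank(x): 14->6, 11->5, 18->9, 5->2, 15->7, 9->4, 17->8, 3->1, 7->3
rank(y): 6->6, 5->5, 4->4, 2->2, 7->7, 1->1, 8->8, 9->9, 3->3
Step 2: d_i = R_x(i) - R_y(i); compute d_i^2.
  (6-6)^2=0, (5-5)^2=0, (9-4)^2=25, (2-2)^2=0, (7-7)^2=0, (4-1)^2=9, (8-8)^2=0, (1-9)^2=64, (3-3)^2=0
sum(d^2) = 98.
Step 3: rho = 1 - 6*98 / (9*(9^2 - 1)) = 1 - 588/720 = 0.183333.
Step 4: Under H0, t = rho * sqrt((n-2)/(1-rho^2)) = 0.4934 ~ t(7).
Step 5: Two-sided p-value from the t-distribution with 7 df = 0.636820.
Step 6: alpha = 0.1. fail to reject H0.

rho = 0.1833, p = 0.636820, fail to reject H0 at alpha = 0.1.


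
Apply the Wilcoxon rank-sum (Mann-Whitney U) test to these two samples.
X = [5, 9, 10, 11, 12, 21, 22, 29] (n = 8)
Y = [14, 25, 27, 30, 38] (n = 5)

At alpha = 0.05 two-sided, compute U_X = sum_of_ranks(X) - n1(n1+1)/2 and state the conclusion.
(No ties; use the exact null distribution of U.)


Step 1: Combine and sort all 13 observations; assign midranks.
sorted (value, group): (5,X), (9,X), (10,X), (11,X), (12,X), (14,Y), (21,X), (22,X), (25,Y), (27,Y), (29,X), (30,Y), (38,Y)
ranks: 5->1, 9->2, 10->3, 11->4, 12->5, 14->6, 21->7, 22->8, 25->9, 27->10, 29->11, 30->12, 38->13
Step 2: Rank sum for X: R1 = 1 + 2 + 3 + 4 + 5 + 7 + 8 + 11 = 41.
Step 3: U_X = R1 - n1(n1+1)/2 = 41 - 8*9/2 = 41 - 36 = 5.
       U_Y = n1*n2 - U_X = 40 - 5 = 35.
Step 4: No ties, so the exact null distribution of U (based on enumerating the C(13,8) = 1287 equally likely rank assignments) gives the two-sided p-value.
Step 5: p-value = 0.029526; compare to alpha = 0.05. reject H0.

U_X = 5, p = 0.029526, reject H0 at alpha = 0.05.


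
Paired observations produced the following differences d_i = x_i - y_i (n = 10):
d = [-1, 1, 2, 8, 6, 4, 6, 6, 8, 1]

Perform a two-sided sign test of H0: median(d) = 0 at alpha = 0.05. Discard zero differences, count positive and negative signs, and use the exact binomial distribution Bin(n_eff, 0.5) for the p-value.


Step 1: Discard zero differences. Original n = 10; n_eff = number of nonzero differences = 10.
Nonzero differences (with sign): -1, +1, +2, +8, +6, +4, +6, +6, +8, +1
Step 2: Count signs: positive = 9, negative = 1.
Step 3: Under H0: P(positive) = 0.5, so the number of positives S ~ Bin(10, 0.5).
Step 4: Two-sided exact p-value = sum of Bin(10,0.5) probabilities at or below the observed probability = 0.021484.
Step 5: alpha = 0.05. reject H0.

n_eff = 10, pos = 9, neg = 1, p = 0.021484, reject H0.


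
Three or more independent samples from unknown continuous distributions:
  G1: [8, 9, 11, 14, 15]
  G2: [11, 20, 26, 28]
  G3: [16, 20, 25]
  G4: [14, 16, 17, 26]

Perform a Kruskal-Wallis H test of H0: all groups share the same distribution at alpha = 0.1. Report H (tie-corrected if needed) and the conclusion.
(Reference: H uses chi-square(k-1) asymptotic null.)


Step 1: Combine all N = 16 observations and assign midranks.
sorted (value, group, rank): (8,G1,1), (9,G1,2), (11,G1,3.5), (11,G2,3.5), (14,G1,5.5), (14,G4,5.5), (15,G1,7), (16,G3,8.5), (16,G4,8.5), (17,G4,10), (20,G2,11.5), (20,G3,11.5), (25,G3,13), (26,G2,14.5), (26,G4,14.5), (28,G2,16)
Step 2: Sum ranks within each group.
R_1 = 19 (n_1 = 5)
R_2 = 45.5 (n_2 = 4)
R_3 = 33 (n_3 = 3)
R_4 = 38.5 (n_4 = 4)
Step 3: H = 12/(N(N+1)) * sum(R_i^2/n_i) - 3(N+1)
     = 12/(16*17) * (19^2/5 + 45.5^2/4 + 33^2/3 + 38.5^2/4) - 3*17
     = 0.044118 * 1323.33 - 51
     = 7.381985.
Step 4: Ties present; correction factor C = 1 - 30/(16^3 - 16) = 0.992647. Corrected H = 7.381985 / 0.992647 = 7.436667.
Step 5: Under H0, H ~ chi^2(3); p-value = 0.059208.
Step 6: alpha = 0.1. reject H0.

H = 7.4367, df = 3, p = 0.059208, reject H0.


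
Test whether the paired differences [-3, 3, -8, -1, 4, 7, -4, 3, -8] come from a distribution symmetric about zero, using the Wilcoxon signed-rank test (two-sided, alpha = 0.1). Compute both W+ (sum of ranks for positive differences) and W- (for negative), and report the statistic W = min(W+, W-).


Step 1: Drop any zero differences (none here) and take |d_i|.
|d| = [3, 3, 8, 1, 4, 7, 4, 3, 8]
Step 2: Midrank |d_i| (ties get averaged ranks).
ranks: |3|->3, |3|->3, |8|->8.5, |1|->1, |4|->5.5, |7|->7, |4|->5.5, |3|->3, |8|->8.5
Step 3: Attach original signs; sum ranks with positive sign and with negative sign.
W+ = 3 + 5.5 + 7 + 3 = 18.5
W- = 3 + 8.5 + 1 + 5.5 + 8.5 = 26.5
(Check: W+ + W- = 45 should equal n(n+1)/2 = 45.)
Step 4: Test statistic W = min(W+, W-) = 18.5.
Step 5: Ties in |d|, so use the tie-corrected normal approximation.
        E[W] = n(n+1)/4 = 9*10/4 = 22.5.
        Tie groups: |d|=3 (t=3), |d|=4 (t=2), |d|=8 (t=2); sum(t^3 - t) = 36.
        Var[W] = n(n+1)(2n+1)/24 - sum(t^3-t)/48 = 1710/24 - 36/48 = 70.5.
        z = (W - E[W]) / sqrt(Var[W]) = (18.5 - 22.5) / 8.3964 = -0.4764.
        Two-sided p = 2*Phi(z) = 0.633794.
Step 6: alpha = 0.1. fail to reject H0.

W+ = 18.5, W- = 26.5, W = min = 18.5, p = 0.633794, fail to reject H0.


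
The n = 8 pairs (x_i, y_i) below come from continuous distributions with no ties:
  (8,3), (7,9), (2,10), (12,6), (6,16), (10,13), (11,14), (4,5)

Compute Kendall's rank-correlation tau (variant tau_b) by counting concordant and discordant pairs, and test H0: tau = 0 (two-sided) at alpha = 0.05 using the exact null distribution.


Step 1: Enumerate the 28 unordered pairs (i,j) with i<j and classify each by sign(x_j-x_i) * sign(y_j-y_i).
  (1,2):dx=-1,dy=+6->D; (1,3):dx=-6,dy=+7->D; (1,4):dx=+4,dy=+3->C; (1,5):dx=-2,dy=+13->D
  (1,6):dx=+2,dy=+10->C; (1,7):dx=+3,dy=+11->C; (1,8):dx=-4,dy=+2->D; (2,3):dx=-5,dy=+1->D
  (2,4):dx=+5,dy=-3->D; (2,5):dx=-1,dy=+7->D; (2,6):dx=+3,dy=+4->C; (2,7):dx=+4,dy=+5->C
  (2,8):dx=-3,dy=-4->C; (3,4):dx=+10,dy=-4->D; (3,5):dx=+4,dy=+6->C; (3,6):dx=+8,dy=+3->C
  (3,7):dx=+9,dy=+4->C; (3,8):dx=+2,dy=-5->D; (4,5):dx=-6,dy=+10->D; (4,6):dx=-2,dy=+7->D
  (4,7):dx=-1,dy=+8->D; (4,8):dx=-8,dy=-1->C; (5,6):dx=+4,dy=-3->D; (5,7):dx=+5,dy=-2->D
  (5,8):dx=-2,dy=-11->C; (6,7):dx=+1,dy=+1->C; (6,8):dx=-6,dy=-8->C; (7,8):dx=-7,dy=-9->C
Step 2: C = 14, D = 14, total pairs = 28.
Step 3: tau = (C - D)/(n(n-1)/2) = (14 - 14)/28 = 0.000000.
Step 4: Exact two-sided p-value (enumerate n! = 40320 permutations of y under H0): p = 1.000000.
Step 5: alpha = 0.05. fail to reject H0.

tau_b = 0.0000 (C=14, D=14), p = 1.000000, fail to reject H0.


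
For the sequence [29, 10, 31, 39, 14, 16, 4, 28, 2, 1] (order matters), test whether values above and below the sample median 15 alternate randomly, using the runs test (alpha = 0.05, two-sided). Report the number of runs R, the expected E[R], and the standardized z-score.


Step 1: Compute median = 15; label A = above, B = below.
Labels in order: ABAABABABB  (n_A = 5, n_B = 5)
Step 2: Count runs R = 8.
Step 3: Under H0 (random ordering), E[R] = 2*n_A*n_B/(n_A+n_B) + 1 = 2*5*5/10 + 1 = 6.0000.
        Var[R] = 2*n_A*n_B*(2*n_A*n_B - n_A - n_B) / ((n_A+n_B)^2 * (n_A+n_B-1)) = 2000/900 = 2.2222.
        SD[R] = 1.4907.
Step 4: Continuity-corrected z = (R - 0.5 - E[R]) / SD[R] = (8 - 0.5 - 6.0000) / 1.4907 = 1.0062.
Step 5: Two-sided p-value via normal approximation = 2*(1 - Phi(|z|)) = 0.314305.
Step 6: alpha = 0.05. fail to reject H0.

R = 8, z = 1.0062, p = 0.314305, fail to reject H0.


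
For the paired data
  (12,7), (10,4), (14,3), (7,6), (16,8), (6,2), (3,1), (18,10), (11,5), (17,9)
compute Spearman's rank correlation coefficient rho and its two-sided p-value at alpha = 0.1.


Step 1: Rank x and y separately (midranks; no ties here).
rank(x): 12->6, 10->4, 14->7, 7->3, 16->8, 6->2, 3->1, 18->10, 11->5, 17->9
rank(y): 7->7, 4->4, 3->3, 6->6, 8->8, 2->2, 1->1, 10->10, 5->5, 9->9
Step 2: d_i = R_x(i) - R_y(i); compute d_i^2.
  (6-7)^2=1, (4-4)^2=0, (7-3)^2=16, (3-6)^2=9, (8-8)^2=0, (2-2)^2=0, (1-1)^2=0, (10-10)^2=0, (5-5)^2=0, (9-9)^2=0
sum(d^2) = 26.
Step 3: rho = 1 - 6*26 / (10*(10^2 - 1)) = 1 - 156/990 = 0.842424.
Step 4: Under H0, t = rho * sqrt((n-2)/(1-rho^2)) = 4.4222 ~ t(8).
Step 5: Two-sided p-value from the t-distribution with 8 df = 0.002220.
Step 6: alpha = 0.1. reject H0.

rho = 0.8424, p = 0.002220, reject H0 at alpha = 0.1.


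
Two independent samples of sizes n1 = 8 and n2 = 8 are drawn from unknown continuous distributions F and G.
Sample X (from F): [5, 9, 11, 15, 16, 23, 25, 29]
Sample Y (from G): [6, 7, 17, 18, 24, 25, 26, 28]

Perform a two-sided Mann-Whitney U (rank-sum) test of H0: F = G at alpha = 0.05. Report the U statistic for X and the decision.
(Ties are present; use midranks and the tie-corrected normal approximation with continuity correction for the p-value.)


Step 1: Combine and sort all 16 observations; assign midranks.
sorted (value, group): (5,X), (6,Y), (7,Y), (9,X), (11,X), (15,X), (16,X), (17,Y), (18,Y), (23,X), (24,Y), (25,X), (25,Y), (26,Y), (28,Y), (29,X)
ranks: 5->1, 6->2, 7->3, 9->4, 11->5, 15->6, 16->7, 17->8, 18->9, 23->10, 24->11, 25->12.5, 25->12.5, 26->14, 28->15, 29->16
Step 2: Rank sum for X: R1 = 1 + 4 + 5 + 6 + 7 + 10 + 12.5 + 16 = 61.5.
Step 3: U_X = R1 - n1(n1+1)/2 = 61.5 - 8*9/2 = 61.5 - 36 = 25.5.
       U_Y = n1*n2 - U_X = 64 - 25.5 = 38.5.
Step 4: Ties are present, so use the tie-corrected normal approximation (with continuity correction) for the p-value.
Step 5: p-value = 0.528309; compare to alpha = 0.05. fail to reject H0.

U_X = 25.5, p = 0.528309, fail to reject H0 at alpha = 0.05.


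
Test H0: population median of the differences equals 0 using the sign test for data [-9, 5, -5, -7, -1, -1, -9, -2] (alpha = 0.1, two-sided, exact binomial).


Step 1: Discard zero differences. Original n = 8; n_eff = number of nonzero differences = 8.
Nonzero differences (with sign): -9, +5, -5, -7, -1, -1, -9, -2
Step 2: Count signs: positive = 1, negative = 7.
Step 3: Under H0: P(positive) = 0.5, so the number of positives S ~ Bin(8, 0.5).
Step 4: Two-sided exact p-value = sum of Bin(8,0.5) probabilities at or below the observed probability = 0.070312.
Step 5: alpha = 0.1. reject H0.

n_eff = 8, pos = 1, neg = 7, p = 0.070312, reject H0.


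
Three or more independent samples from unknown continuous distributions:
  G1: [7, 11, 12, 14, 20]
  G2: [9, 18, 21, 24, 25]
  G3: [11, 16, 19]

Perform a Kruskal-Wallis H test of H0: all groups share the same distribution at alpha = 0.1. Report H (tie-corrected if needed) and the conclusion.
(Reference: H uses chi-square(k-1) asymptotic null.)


Step 1: Combine all N = 13 observations and assign midranks.
sorted (value, group, rank): (7,G1,1), (9,G2,2), (11,G1,3.5), (11,G3,3.5), (12,G1,5), (14,G1,6), (16,G3,7), (18,G2,8), (19,G3,9), (20,G1,10), (21,G2,11), (24,G2,12), (25,G2,13)
Step 2: Sum ranks within each group.
R_1 = 25.5 (n_1 = 5)
R_2 = 46 (n_2 = 5)
R_3 = 19.5 (n_3 = 3)
Step 3: H = 12/(N(N+1)) * sum(R_i^2/n_i) - 3(N+1)
     = 12/(13*14) * (25.5^2/5 + 46^2/5 + 19.5^2/3) - 3*14
     = 0.065934 * 680 - 42
     = 2.835165.
Step 4: Ties present; correction factor C = 1 - 6/(13^3 - 13) = 0.997253. Corrected H = 2.835165 / 0.997253 = 2.842975.
Step 5: Under H0, H ~ chi^2(2); p-value = 0.241355.
Step 6: alpha = 0.1. fail to reject H0.

H = 2.8430, df = 2, p = 0.241355, fail to reject H0.


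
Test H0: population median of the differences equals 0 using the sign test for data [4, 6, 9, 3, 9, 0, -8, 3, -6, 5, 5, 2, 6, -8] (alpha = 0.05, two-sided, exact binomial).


Step 1: Discard zero differences. Original n = 14; n_eff = number of nonzero differences = 13.
Nonzero differences (with sign): +4, +6, +9, +3, +9, -8, +3, -6, +5, +5, +2, +6, -8
Step 2: Count signs: positive = 10, negative = 3.
Step 3: Under H0: P(positive) = 0.5, so the number of positives S ~ Bin(13, 0.5).
Step 4: Two-sided exact p-value = sum of Bin(13,0.5) probabilities at or below the observed probability = 0.092285.
Step 5: alpha = 0.05. fail to reject H0.

n_eff = 13, pos = 10, neg = 3, p = 0.092285, fail to reject H0.


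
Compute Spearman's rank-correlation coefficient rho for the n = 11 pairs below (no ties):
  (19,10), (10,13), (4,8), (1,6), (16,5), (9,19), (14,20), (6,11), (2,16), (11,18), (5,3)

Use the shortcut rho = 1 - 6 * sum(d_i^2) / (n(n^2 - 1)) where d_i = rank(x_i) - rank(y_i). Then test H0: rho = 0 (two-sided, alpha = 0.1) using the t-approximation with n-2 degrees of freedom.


Step 1: Rank x and y separately (midranks; no ties here).
rank(x): 19->11, 10->7, 4->3, 1->1, 16->10, 9->6, 14->9, 6->5, 2->2, 11->8, 5->4
rank(y): 10->5, 13->7, 8->4, 6->3, 5->2, 19->10, 20->11, 11->6, 16->8, 18->9, 3->1
Step 2: d_i = R_x(i) - R_y(i); compute d_i^2.
  (11-5)^2=36, (7-7)^2=0, (3-4)^2=1, (1-3)^2=4, (10-2)^2=64, (6-10)^2=16, (9-11)^2=4, (5-6)^2=1, (2-8)^2=36, (8-9)^2=1, (4-1)^2=9
sum(d^2) = 172.
Step 3: rho = 1 - 6*172 / (11*(11^2 - 1)) = 1 - 1032/1320 = 0.218182.
Step 4: Under H0, t = rho * sqrt((n-2)/(1-rho^2)) = 0.6707 ~ t(9).
Step 5: Two-sided p-value from the t-distribution with 9 df = 0.519248.
Step 6: alpha = 0.1. fail to reject H0.

rho = 0.2182, p = 0.519248, fail to reject H0 at alpha = 0.1.


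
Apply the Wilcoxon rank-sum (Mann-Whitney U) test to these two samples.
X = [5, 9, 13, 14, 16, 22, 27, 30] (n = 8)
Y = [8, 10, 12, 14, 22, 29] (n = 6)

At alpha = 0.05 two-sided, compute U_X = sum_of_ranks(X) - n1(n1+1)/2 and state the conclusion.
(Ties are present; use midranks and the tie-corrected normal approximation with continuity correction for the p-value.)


Step 1: Combine and sort all 14 observations; assign midranks.
sorted (value, group): (5,X), (8,Y), (9,X), (10,Y), (12,Y), (13,X), (14,X), (14,Y), (16,X), (22,X), (22,Y), (27,X), (29,Y), (30,X)
ranks: 5->1, 8->2, 9->3, 10->4, 12->5, 13->6, 14->7.5, 14->7.5, 16->9, 22->10.5, 22->10.5, 27->12, 29->13, 30->14
Step 2: Rank sum for X: R1 = 1 + 3 + 6 + 7.5 + 9 + 10.5 + 12 + 14 = 63.
Step 3: U_X = R1 - n1(n1+1)/2 = 63 - 8*9/2 = 63 - 36 = 27.
       U_Y = n1*n2 - U_X = 48 - 27 = 21.
Step 4: Ties are present, so use the tie-corrected normal approximation (with continuity correction) for the p-value.
Step 5: p-value = 0.746347; compare to alpha = 0.05. fail to reject H0.

U_X = 27, p = 0.746347, fail to reject H0 at alpha = 0.05.


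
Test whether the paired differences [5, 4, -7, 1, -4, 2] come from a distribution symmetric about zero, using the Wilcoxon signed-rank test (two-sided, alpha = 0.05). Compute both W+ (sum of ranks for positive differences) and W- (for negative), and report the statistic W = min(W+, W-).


Step 1: Drop any zero differences (none here) and take |d_i|.
|d| = [5, 4, 7, 1, 4, 2]
Step 2: Midrank |d_i| (ties get averaged ranks).
ranks: |5|->5, |4|->3.5, |7|->6, |1|->1, |4|->3.5, |2|->2
Step 3: Attach original signs; sum ranks with positive sign and with negative sign.
W+ = 5 + 3.5 + 1 + 2 = 11.5
W- = 6 + 3.5 = 9.5
(Check: W+ + W- = 21 should equal n(n+1)/2 = 21.)
Step 4: Test statistic W = min(W+, W-) = 9.5.
Step 5: Ties in |d|, so use the tie-corrected normal approximation.
        E[W] = n(n+1)/4 = 6*7/4 = 10.5.
        Tie groups: |d|=4 (t=2); sum(t^3 - t) = 6.
        Var[W] = n(n+1)(2n+1)/24 - sum(t^3-t)/48 = 546/24 - 6/48 = 22.625.
        z = (W - E[W]) / sqrt(Var[W]) = (9.5 - 10.5) / 4.7566 = -0.2102.
        Two-sided p = 2*Phi(z) = 0.833484.
Step 6: alpha = 0.05. fail to reject H0.

W+ = 11.5, W- = 9.5, W = min = 9.5, p = 0.833484, fail to reject H0.


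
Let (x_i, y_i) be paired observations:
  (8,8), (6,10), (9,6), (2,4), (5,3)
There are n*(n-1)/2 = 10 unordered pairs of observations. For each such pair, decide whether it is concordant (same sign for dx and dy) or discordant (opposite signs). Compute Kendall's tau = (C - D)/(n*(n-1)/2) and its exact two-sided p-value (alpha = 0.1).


Step 1: Enumerate the 10 unordered pairs (i,j) with i<j and classify each by sign(x_j-x_i) * sign(y_j-y_i).
  (1,2):dx=-2,dy=+2->D; (1,3):dx=+1,dy=-2->D; (1,4):dx=-6,dy=-4->C; (1,5):dx=-3,dy=-5->C
  (2,3):dx=+3,dy=-4->D; (2,4):dx=-4,dy=-6->C; (2,5):dx=-1,dy=-7->C; (3,4):dx=-7,dy=-2->C
  (3,5):dx=-4,dy=-3->C; (4,5):dx=+3,dy=-1->D
Step 2: C = 6, D = 4, total pairs = 10.
Step 3: tau = (C - D)/(n(n-1)/2) = (6 - 4)/10 = 0.200000.
Step 4: Exact two-sided p-value (enumerate n! = 120 permutations of y under H0): p = 0.816667.
Step 5: alpha = 0.1. fail to reject H0.

tau_b = 0.2000 (C=6, D=4), p = 0.816667, fail to reject H0.


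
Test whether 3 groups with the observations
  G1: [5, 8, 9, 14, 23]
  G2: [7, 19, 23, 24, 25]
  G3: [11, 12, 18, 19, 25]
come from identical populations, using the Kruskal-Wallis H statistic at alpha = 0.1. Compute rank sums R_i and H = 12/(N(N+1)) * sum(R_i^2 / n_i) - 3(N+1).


Step 1: Combine all N = 15 observations and assign midranks.
sorted (value, group, rank): (5,G1,1), (7,G2,2), (8,G1,3), (9,G1,4), (11,G3,5), (12,G3,6), (14,G1,7), (18,G3,8), (19,G2,9.5), (19,G3,9.5), (23,G1,11.5), (23,G2,11.5), (24,G2,13), (25,G2,14.5), (25,G3,14.5)
Step 2: Sum ranks within each group.
R_1 = 26.5 (n_1 = 5)
R_2 = 50.5 (n_2 = 5)
R_3 = 43 (n_3 = 5)
Step 3: H = 12/(N(N+1)) * sum(R_i^2/n_i) - 3(N+1)
     = 12/(15*16) * (26.5^2/5 + 50.5^2/5 + 43^2/5) - 3*16
     = 0.050000 * 1020.3 - 48
     = 3.015000.
Step 4: Ties present; correction factor C = 1 - 18/(15^3 - 15) = 0.994643. Corrected H = 3.015000 / 0.994643 = 3.031239.
Step 5: Under H0, H ~ chi^2(2); p-value = 0.219672.
Step 6: alpha = 0.1. fail to reject H0.

H = 3.0312, df = 2, p = 0.219672, fail to reject H0.


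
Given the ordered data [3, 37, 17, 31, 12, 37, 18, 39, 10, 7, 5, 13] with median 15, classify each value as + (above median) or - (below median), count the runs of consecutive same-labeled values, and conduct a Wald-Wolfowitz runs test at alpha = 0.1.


Step 1: Compute median = 15; label A = above, B = below.
Labels in order: BAAABAAABBBB  (n_A = 6, n_B = 6)
Step 2: Count runs R = 5.
Step 3: Under H0 (random ordering), E[R] = 2*n_A*n_B/(n_A+n_B) + 1 = 2*6*6/12 + 1 = 7.0000.
        Var[R] = 2*n_A*n_B*(2*n_A*n_B - n_A - n_B) / ((n_A+n_B)^2 * (n_A+n_B-1)) = 4320/1584 = 2.7273.
        SD[R] = 1.6514.
Step 4: Continuity-corrected z = (R + 0.5 - E[R]) / SD[R] = (5 + 0.5 - 7.0000) / 1.6514 = -0.9083.
Step 5: Two-sided p-value via normal approximation = 2*(1 - Phi(|z|)) = 0.363722.
Step 6: alpha = 0.1. fail to reject H0.

R = 5, z = -0.9083, p = 0.363722, fail to reject H0.


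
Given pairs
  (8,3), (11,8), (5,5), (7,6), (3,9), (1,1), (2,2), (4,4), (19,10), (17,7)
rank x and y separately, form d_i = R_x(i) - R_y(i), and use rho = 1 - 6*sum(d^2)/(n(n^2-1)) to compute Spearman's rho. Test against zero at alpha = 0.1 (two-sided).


Step 1: Rank x and y separately (midranks; no ties here).
rank(x): 8->7, 11->8, 5->5, 7->6, 3->3, 1->1, 2->2, 4->4, 19->10, 17->9
rank(y): 3->3, 8->8, 5->5, 6->6, 9->9, 1->1, 2->2, 4->4, 10->10, 7->7
Step 2: d_i = R_x(i) - R_y(i); compute d_i^2.
  (7-3)^2=16, (8-8)^2=0, (5-5)^2=0, (6-6)^2=0, (3-9)^2=36, (1-1)^2=0, (2-2)^2=0, (4-4)^2=0, (10-10)^2=0, (9-7)^2=4
sum(d^2) = 56.
Step 3: rho = 1 - 6*56 / (10*(10^2 - 1)) = 1 - 336/990 = 0.660606.
Step 4: Under H0, t = rho * sqrt((n-2)/(1-rho^2)) = 2.4889 ~ t(8).
Step 5: Two-sided p-value from the t-distribution with 8 df = 0.037588.
Step 6: alpha = 0.1. reject H0.

rho = 0.6606, p = 0.037588, reject H0 at alpha = 0.1.


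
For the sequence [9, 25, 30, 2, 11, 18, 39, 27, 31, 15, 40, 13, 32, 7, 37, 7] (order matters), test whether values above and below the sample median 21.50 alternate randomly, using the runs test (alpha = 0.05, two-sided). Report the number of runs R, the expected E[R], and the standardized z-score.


Step 1: Compute median = 21.50; label A = above, B = below.
Labels in order: BAABBBAAABABABAB  (n_A = 8, n_B = 8)
Step 2: Count runs R = 11.
Step 3: Under H0 (random ordering), E[R] = 2*n_A*n_B/(n_A+n_B) + 1 = 2*8*8/16 + 1 = 9.0000.
        Var[R] = 2*n_A*n_B*(2*n_A*n_B - n_A - n_B) / ((n_A+n_B)^2 * (n_A+n_B-1)) = 14336/3840 = 3.7333.
        SD[R] = 1.9322.
Step 4: Continuity-corrected z = (R - 0.5 - E[R]) / SD[R] = (11 - 0.5 - 9.0000) / 1.9322 = 0.7763.
Step 5: Two-sided p-value via normal approximation = 2*(1 - Phi(|z|)) = 0.437558.
Step 6: alpha = 0.05. fail to reject H0.

R = 11, z = 0.7763, p = 0.437558, fail to reject H0.


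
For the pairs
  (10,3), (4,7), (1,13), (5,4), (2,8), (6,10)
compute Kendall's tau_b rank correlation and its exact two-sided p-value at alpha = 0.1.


Step 1: Enumerate the 15 unordered pairs (i,j) with i<j and classify each by sign(x_j-x_i) * sign(y_j-y_i).
  (1,2):dx=-6,dy=+4->D; (1,3):dx=-9,dy=+10->D; (1,4):dx=-5,dy=+1->D; (1,5):dx=-8,dy=+5->D
  (1,6):dx=-4,dy=+7->D; (2,3):dx=-3,dy=+6->D; (2,4):dx=+1,dy=-3->D; (2,5):dx=-2,dy=+1->D
  (2,6):dx=+2,dy=+3->C; (3,4):dx=+4,dy=-9->D; (3,5):dx=+1,dy=-5->D; (3,6):dx=+5,dy=-3->D
  (4,5):dx=-3,dy=+4->D; (4,6):dx=+1,dy=+6->C; (5,6):dx=+4,dy=+2->C
Step 2: C = 3, D = 12, total pairs = 15.
Step 3: tau = (C - D)/(n(n-1)/2) = (3 - 12)/15 = -0.600000.
Step 4: Exact two-sided p-value (enumerate n! = 720 permutations of y under H0): p = 0.136111.
Step 5: alpha = 0.1. fail to reject H0.

tau_b = -0.6000 (C=3, D=12), p = 0.136111, fail to reject H0.


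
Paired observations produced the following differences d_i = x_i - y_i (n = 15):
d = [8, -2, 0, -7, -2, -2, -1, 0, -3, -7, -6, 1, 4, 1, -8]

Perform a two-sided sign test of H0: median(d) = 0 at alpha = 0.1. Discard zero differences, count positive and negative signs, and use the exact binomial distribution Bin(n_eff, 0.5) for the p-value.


Step 1: Discard zero differences. Original n = 15; n_eff = number of nonzero differences = 13.
Nonzero differences (with sign): +8, -2, -7, -2, -2, -1, -3, -7, -6, +1, +4, +1, -8
Step 2: Count signs: positive = 4, negative = 9.
Step 3: Under H0: P(positive) = 0.5, so the number of positives S ~ Bin(13, 0.5).
Step 4: Two-sided exact p-value = sum of Bin(13,0.5) probabilities at or below the observed probability = 0.266846.
Step 5: alpha = 0.1. fail to reject H0.

n_eff = 13, pos = 4, neg = 9, p = 0.266846, fail to reject H0.


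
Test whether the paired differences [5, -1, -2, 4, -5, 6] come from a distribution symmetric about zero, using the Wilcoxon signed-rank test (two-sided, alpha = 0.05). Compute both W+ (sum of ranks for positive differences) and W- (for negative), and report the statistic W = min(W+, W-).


Step 1: Drop any zero differences (none here) and take |d_i|.
|d| = [5, 1, 2, 4, 5, 6]
Step 2: Midrank |d_i| (ties get averaged ranks).
ranks: |5|->4.5, |1|->1, |2|->2, |4|->3, |5|->4.5, |6|->6
Step 3: Attach original signs; sum ranks with positive sign and with negative sign.
W+ = 4.5 + 3 + 6 = 13.5
W- = 1 + 2 + 4.5 = 7.5
(Check: W+ + W- = 21 should equal n(n+1)/2 = 21.)
Step 4: Test statistic W = min(W+, W-) = 7.5.
Step 5: Ties in |d|, so use the tie-corrected normal approximation.
        E[W] = n(n+1)/4 = 6*7/4 = 10.5.
        Tie groups: |d|=5 (t=2); sum(t^3 - t) = 6.
        Var[W] = n(n+1)(2n+1)/24 - sum(t^3-t)/48 = 546/24 - 6/48 = 22.625.
        z = (W - E[W]) / sqrt(Var[W]) = (7.5 - 10.5) / 4.7566 = -0.6307.
        Two-sided p = 2*Phi(z) = 0.528233.
Step 6: alpha = 0.05. fail to reject H0.

W+ = 13.5, W- = 7.5, W = min = 7.5, p = 0.528233, fail to reject H0.


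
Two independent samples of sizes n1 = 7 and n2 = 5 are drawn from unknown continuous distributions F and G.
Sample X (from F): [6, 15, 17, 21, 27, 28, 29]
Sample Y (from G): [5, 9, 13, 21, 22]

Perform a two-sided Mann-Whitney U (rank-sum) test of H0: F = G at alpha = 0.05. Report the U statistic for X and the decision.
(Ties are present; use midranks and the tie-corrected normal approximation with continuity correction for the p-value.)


Step 1: Combine and sort all 12 observations; assign midranks.
sorted (value, group): (5,Y), (6,X), (9,Y), (13,Y), (15,X), (17,X), (21,X), (21,Y), (22,Y), (27,X), (28,X), (29,X)
ranks: 5->1, 6->2, 9->3, 13->4, 15->5, 17->6, 21->7.5, 21->7.5, 22->9, 27->10, 28->11, 29->12
Step 2: Rank sum for X: R1 = 2 + 5 + 6 + 7.5 + 10 + 11 + 12 = 53.5.
Step 3: U_X = R1 - n1(n1+1)/2 = 53.5 - 7*8/2 = 53.5 - 28 = 25.5.
       U_Y = n1*n2 - U_X = 35 - 25.5 = 9.5.
Step 4: Ties are present, so use the tie-corrected normal approximation (with continuity correction) for the p-value.
Step 5: p-value = 0.222415; compare to alpha = 0.05. fail to reject H0.

U_X = 25.5, p = 0.222415, fail to reject H0 at alpha = 0.05.


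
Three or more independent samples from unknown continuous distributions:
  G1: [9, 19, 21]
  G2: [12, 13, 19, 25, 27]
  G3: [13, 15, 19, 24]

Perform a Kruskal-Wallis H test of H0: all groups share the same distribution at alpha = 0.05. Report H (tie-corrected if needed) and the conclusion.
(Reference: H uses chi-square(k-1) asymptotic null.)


Step 1: Combine all N = 12 observations and assign midranks.
sorted (value, group, rank): (9,G1,1), (12,G2,2), (13,G2,3.5), (13,G3,3.5), (15,G3,5), (19,G1,7), (19,G2,7), (19,G3,7), (21,G1,9), (24,G3,10), (25,G2,11), (27,G2,12)
Step 2: Sum ranks within each group.
R_1 = 17 (n_1 = 3)
R_2 = 35.5 (n_2 = 5)
R_3 = 25.5 (n_3 = 4)
Step 3: H = 12/(N(N+1)) * sum(R_i^2/n_i) - 3(N+1)
     = 12/(12*13) * (17^2/3 + 35.5^2/5 + 25.5^2/4) - 3*13
     = 0.076923 * 510.946 - 39
     = 0.303526.
Step 4: Ties present; correction factor C = 1 - 30/(12^3 - 12) = 0.982517. Corrected H = 0.303526 / 0.982517 = 0.308926.
Step 5: Under H0, H ~ chi^2(2); p-value = 0.856875.
Step 6: alpha = 0.05. fail to reject H0.

H = 0.3089, df = 2, p = 0.856875, fail to reject H0.


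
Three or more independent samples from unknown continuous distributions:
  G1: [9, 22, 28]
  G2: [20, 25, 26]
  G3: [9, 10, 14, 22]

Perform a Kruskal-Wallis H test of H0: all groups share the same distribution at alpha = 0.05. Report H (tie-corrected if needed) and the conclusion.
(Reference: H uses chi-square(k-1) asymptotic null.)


Step 1: Combine all N = 10 observations and assign midranks.
sorted (value, group, rank): (9,G1,1.5), (9,G3,1.5), (10,G3,3), (14,G3,4), (20,G2,5), (22,G1,6.5), (22,G3,6.5), (25,G2,8), (26,G2,9), (28,G1,10)
Step 2: Sum ranks within each group.
R_1 = 18 (n_1 = 3)
R_2 = 22 (n_2 = 3)
R_3 = 15 (n_3 = 4)
Step 3: H = 12/(N(N+1)) * sum(R_i^2/n_i) - 3(N+1)
     = 12/(10*11) * (18^2/3 + 22^2/3 + 15^2/4) - 3*11
     = 0.109091 * 325.583 - 33
     = 2.518182.
Step 4: Ties present; correction factor C = 1 - 12/(10^3 - 10) = 0.987879. Corrected H = 2.518182 / 0.987879 = 2.549080.
Step 5: Under H0, H ~ chi^2(2); p-value = 0.279560.
Step 6: alpha = 0.05. fail to reject H0.

H = 2.5491, df = 2, p = 0.279560, fail to reject H0.


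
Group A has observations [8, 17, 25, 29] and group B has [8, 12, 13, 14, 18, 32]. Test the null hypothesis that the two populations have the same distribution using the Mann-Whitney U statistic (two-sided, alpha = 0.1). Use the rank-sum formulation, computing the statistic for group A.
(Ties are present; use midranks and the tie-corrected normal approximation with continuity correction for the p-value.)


Step 1: Combine and sort all 10 observations; assign midranks.
sorted (value, group): (8,X), (8,Y), (12,Y), (13,Y), (14,Y), (17,X), (18,Y), (25,X), (29,X), (32,Y)
ranks: 8->1.5, 8->1.5, 12->3, 13->4, 14->5, 17->6, 18->7, 25->8, 29->9, 32->10
Step 2: Rank sum for X: R1 = 1.5 + 6 + 8 + 9 = 24.5.
Step 3: U_X = R1 - n1(n1+1)/2 = 24.5 - 4*5/2 = 24.5 - 10 = 14.5.
       U_Y = n1*n2 - U_X = 24 - 14.5 = 9.5.
Step 4: Ties are present, so use the tie-corrected normal approximation (with continuity correction) for the p-value.
Step 5: p-value = 0.668870; compare to alpha = 0.1. fail to reject H0.

U_X = 14.5, p = 0.668870, fail to reject H0 at alpha = 0.1.


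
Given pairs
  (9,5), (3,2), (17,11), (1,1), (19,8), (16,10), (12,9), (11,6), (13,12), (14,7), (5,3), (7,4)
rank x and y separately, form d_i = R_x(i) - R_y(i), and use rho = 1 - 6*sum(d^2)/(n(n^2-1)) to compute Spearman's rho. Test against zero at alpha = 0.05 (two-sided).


Step 1: Rank x and y separately (midranks; no ties here).
rank(x): 9->5, 3->2, 17->11, 1->1, 19->12, 16->10, 12->7, 11->6, 13->8, 14->9, 5->3, 7->4
rank(y): 5->5, 2->2, 11->11, 1->1, 8->8, 10->10, 9->9, 6->6, 12->12, 7->7, 3->3, 4->4
Step 2: d_i = R_x(i) - R_y(i); compute d_i^2.
  (5-5)^2=0, (2-2)^2=0, (11-11)^2=0, (1-1)^2=0, (12-8)^2=16, (10-10)^2=0, (7-9)^2=4, (6-6)^2=0, (8-12)^2=16, (9-7)^2=4, (3-3)^2=0, (4-4)^2=0
sum(d^2) = 40.
Step 3: rho = 1 - 6*40 / (12*(12^2 - 1)) = 1 - 240/1716 = 0.860140.
Step 4: Under H0, t = rho * sqrt((n-2)/(1-rho^2)) = 5.3327 ~ t(10).
Step 5: Two-sided p-value from the t-distribution with 10 df = 0.000332.
Step 6: alpha = 0.05. reject H0.

rho = 0.8601, p = 0.000332, reject H0 at alpha = 0.05.


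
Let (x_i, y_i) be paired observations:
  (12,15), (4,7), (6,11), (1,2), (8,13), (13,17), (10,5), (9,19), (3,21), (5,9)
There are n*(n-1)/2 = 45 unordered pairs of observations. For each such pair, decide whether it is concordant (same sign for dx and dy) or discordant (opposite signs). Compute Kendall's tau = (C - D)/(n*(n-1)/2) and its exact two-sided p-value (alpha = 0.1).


Step 1: Enumerate the 45 unordered pairs (i,j) with i<j and classify each by sign(x_j-x_i) * sign(y_j-y_i).
  (1,2):dx=-8,dy=-8->C; (1,3):dx=-6,dy=-4->C; (1,4):dx=-11,dy=-13->C; (1,5):dx=-4,dy=-2->C
  (1,6):dx=+1,dy=+2->C; (1,7):dx=-2,dy=-10->C; (1,8):dx=-3,dy=+4->D; (1,9):dx=-9,dy=+6->D
  (1,10):dx=-7,dy=-6->C; (2,3):dx=+2,dy=+4->C; (2,4):dx=-3,dy=-5->C; (2,5):dx=+4,dy=+6->C
  (2,6):dx=+9,dy=+10->C; (2,7):dx=+6,dy=-2->D; (2,8):dx=+5,dy=+12->C; (2,9):dx=-1,dy=+14->D
  (2,10):dx=+1,dy=+2->C; (3,4):dx=-5,dy=-9->C; (3,5):dx=+2,dy=+2->C; (3,6):dx=+7,dy=+6->C
  (3,7):dx=+4,dy=-6->D; (3,8):dx=+3,dy=+8->C; (3,9):dx=-3,dy=+10->D; (3,10):dx=-1,dy=-2->C
  (4,5):dx=+7,dy=+11->C; (4,6):dx=+12,dy=+15->C; (4,7):dx=+9,dy=+3->C; (4,8):dx=+8,dy=+17->C
  (4,9):dx=+2,dy=+19->C; (4,10):dx=+4,dy=+7->C; (5,6):dx=+5,dy=+4->C; (5,7):dx=+2,dy=-8->D
  (5,8):dx=+1,dy=+6->C; (5,9):dx=-5,dy=+8->D; (5,10):dx=-3,dy=-4->C; (6,7):dx=-3,dy=-12->C
  (6,8):dx=-4,dy=+2->D; (6,9):dx=-10,dy=+4->D; (6,10):dx=-8,dy=-8->C; (7,8):dx=-1,dy=+14->D
  (7,9):dx=-7,dy=+16->D; (7,10):dx=-5,dy=+4->D; (8,9):dx=-6,dy=+2->D; (8,10):dx=-4,dy=-10->C
  (9,10):dx=+2,dy=-12->D
Step 2: C = 30, D = 15, total pairs = 45.
Step 3: tau = (C - D)/(n(n-1)/2) = (30 - 15)/45 = 0.333333.
Step 4: Exact two-sided p-value (enumerate n! = 3628800 permutations of y under H0): p = 0.216373.
Step 5: alpha = 0.1. fail to reject H0.

tau_b = 0.3333 (C=30, D=15), p = 0.216373, fail to reject H0.


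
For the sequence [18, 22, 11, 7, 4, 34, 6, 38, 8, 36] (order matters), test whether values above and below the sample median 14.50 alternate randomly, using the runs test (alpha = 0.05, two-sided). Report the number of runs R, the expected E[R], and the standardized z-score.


Step 1: Compute median = 14.50; label A = above, B = below.
Labels in order: AABBBABABA  (n_A = 5, n_B = 5)
Step 2: Count runs R = 7.
Step 3: Under H0 (random ordering), E[R] = 2*n_A*n_B/(n_A+n_B) + 1 = 2*5*5/10 + 1 = 6.0000.
        Var[R] = 2*n_A*n_B*(2*n_A*n_B - n_A - n_B) / ((n_A+n_B)^2 * (n_A+n_B-1)) = 2000/900 = 2.2222.
        SD[R] = 1.4907.
Step 4: Continuity-corrected z = (R - 0.5 - E[R]) / SD[R] = (7 - 0.5 - 6.0000) / 1.4907 = 0.3354.
Step 5: Two-sided p-value via normal approximation = 2*(1 - Phi(|z|)) = 0.737316.
Step 6: alpha = 0.05. fail to reject H0.

R = 7, z = 0.3354, p = 0.737316, fail to reject H0.


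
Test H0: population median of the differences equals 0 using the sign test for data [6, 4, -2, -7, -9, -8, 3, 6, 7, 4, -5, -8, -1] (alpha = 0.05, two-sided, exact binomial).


Step 1: Discard zero differences. Original n = 13; n_eff = number of nonzero differences = 13.
Nonzero differences (with sign): +6, +4, -2, -7, -9, -8, +3, +6, +7, +4, -5, -8, -1
Step 2: Count signs: positive = 6, negative = 7.
Step 3: Under H0: P(positive) = 0.5, so the number of positives S ~ Bin(13, 0.5).
Step 4: Two-sided exact p-value = sum of Bin(13,0.5) probabilities at or below the observed probability = 1.000000.
Step 5: alpha = 0.05. fail to reject H0.

n_eff = 13, pos = 6, neg = 7, p = 1.000000, fail to reject H0.
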